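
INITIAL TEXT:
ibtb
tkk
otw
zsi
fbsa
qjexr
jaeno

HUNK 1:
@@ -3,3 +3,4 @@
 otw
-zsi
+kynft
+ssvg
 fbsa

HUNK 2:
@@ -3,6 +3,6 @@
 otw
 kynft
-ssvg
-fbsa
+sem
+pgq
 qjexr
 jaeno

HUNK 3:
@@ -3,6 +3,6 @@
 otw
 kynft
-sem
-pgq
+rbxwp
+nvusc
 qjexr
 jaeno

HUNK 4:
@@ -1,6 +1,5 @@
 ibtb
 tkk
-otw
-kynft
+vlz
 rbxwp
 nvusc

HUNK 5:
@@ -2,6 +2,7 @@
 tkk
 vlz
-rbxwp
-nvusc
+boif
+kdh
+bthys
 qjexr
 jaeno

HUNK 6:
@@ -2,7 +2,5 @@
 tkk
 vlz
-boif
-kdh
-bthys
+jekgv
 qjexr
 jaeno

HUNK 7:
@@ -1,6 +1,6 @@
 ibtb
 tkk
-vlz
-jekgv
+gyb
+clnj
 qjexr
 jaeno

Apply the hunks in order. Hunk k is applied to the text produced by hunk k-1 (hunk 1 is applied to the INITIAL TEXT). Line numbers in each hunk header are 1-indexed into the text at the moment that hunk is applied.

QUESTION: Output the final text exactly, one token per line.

Hunk 1: at line 3 remove [zsi] add [kynft,ssvg] -> 8 lines: ibtb tkk otw kynft ssvg fbsa qjexr jaeno
Hunk 2: at line 3 remove [ssvg,fbsa] add [sem,pgq] -> 8 lines: ibtb tkk otw kynft sem pgq qjexr jaeno
Hunk 3: at line 3 remove [sem,pgq] add [rbxwp,nvusc] -> 8 lines: ibtb tkk otw kynft rbxwp nvusc qjexr jaeno
Hunk 4: at line 1 remove [otw,kynft] add [vlz] -> 7 lines: ibtb tkk vlz rbxwp nvusc qjexr jaeno
Hunk 5: at line 2 remove [rbxwp,nvusc] add [boif,kdh,bthys] -> 8 lines: ibtb tkk vlz boif kdh bthys qjexr jaeno
Hunk 6: at line 2 remove [boif,kdh,bthys] add [jekgv] -> 6 lines: ibtb tkk vlz jekgv qjexr jaeno
Hunk 7: at line 1 remove [vlz,jekgv] add [gyb,clnj] -> 6 lines: ibtb tkk gyb clnj qjexr jaeno

Answer: ibtb
tkk
gyb
clnj
qjexr
jaeno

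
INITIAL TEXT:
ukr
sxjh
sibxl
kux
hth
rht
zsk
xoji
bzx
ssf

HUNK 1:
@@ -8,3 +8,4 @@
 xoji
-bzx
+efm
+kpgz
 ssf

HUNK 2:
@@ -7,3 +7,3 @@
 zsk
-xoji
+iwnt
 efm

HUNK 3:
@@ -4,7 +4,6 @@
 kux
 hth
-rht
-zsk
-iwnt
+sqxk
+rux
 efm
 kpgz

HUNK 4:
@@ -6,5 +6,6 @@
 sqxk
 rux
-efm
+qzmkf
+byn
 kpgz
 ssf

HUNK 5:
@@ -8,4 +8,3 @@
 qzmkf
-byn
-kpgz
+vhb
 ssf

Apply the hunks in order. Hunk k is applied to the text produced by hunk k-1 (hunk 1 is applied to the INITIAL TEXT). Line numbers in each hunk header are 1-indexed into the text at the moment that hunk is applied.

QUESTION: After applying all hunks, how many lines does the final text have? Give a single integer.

Answer: 10

Derivation:
Hunk 1: at line 8 remove [bzx] add [efm,kpgz] -> 11 lines: ukr sxjh sibxl kux hth rht zsk xoji efm kpgz ssf
Hunk 2: at line 7 remove [xoji] add [iwnt] -> 11 lines: ukr sxjh sibxl kux hth rht zsk iwnt efm kpgz ssf
Hunk 3: at line 4 remove [rht,zsk,iwnt] add [sqxk,rux] -> 10 lines: ukr sxjh sibxl kux hth sqxk rux efm kpgz ssf
Hunk 4: at line 6 remove [efm] add [qzmkf,byn] -> 11 lines: ukr sxjh sibxl kux hth sqxk rux qzmkf byn kpgz ssf
Hunk 5: at line 8 remove [byn,kpgz] add [vhb] -> 10 lines: ukr sxjh sibxl kux hth sqxk rux qzmkf vhb ssf
Final line count: 10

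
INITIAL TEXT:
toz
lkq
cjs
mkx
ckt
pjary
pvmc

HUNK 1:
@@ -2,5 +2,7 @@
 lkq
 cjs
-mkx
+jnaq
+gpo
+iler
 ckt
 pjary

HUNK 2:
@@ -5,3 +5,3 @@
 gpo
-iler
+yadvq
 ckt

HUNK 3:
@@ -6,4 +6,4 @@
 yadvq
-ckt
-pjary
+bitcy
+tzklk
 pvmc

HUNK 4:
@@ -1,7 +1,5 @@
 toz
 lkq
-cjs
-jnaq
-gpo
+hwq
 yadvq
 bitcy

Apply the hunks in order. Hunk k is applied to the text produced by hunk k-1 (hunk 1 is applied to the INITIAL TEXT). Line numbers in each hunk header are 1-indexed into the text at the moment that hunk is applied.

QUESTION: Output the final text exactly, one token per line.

Hunk 1: at line 2 remove [mkx] add [jnaq,gpo,iler] -> 9 lines: toz lkq cjs jnaq gpo iler ckt pjary pvmc
Hunk 2: at line 5 remove [iler] add [yadvq] -> 9 lines: toz lkq cjs jnaq gpo yadvq ckt pjary pvmc
Hunk 3: at line 6 remove [ckt,pjary] add [bitcy,tzklk] -> 9 lines: toz lkq cjs jnaq gpo yadvq bitcy tzklk pvmc
Hunk 4: at line 1 remove [cjs,jnaq,gpo] add [hwq] -> 7 lines: toz lkq hwq yadvq bitcy tzklk pvmc

Answer: toz
lkq
hwq
yadvq
bitcy
tzklk
pvmc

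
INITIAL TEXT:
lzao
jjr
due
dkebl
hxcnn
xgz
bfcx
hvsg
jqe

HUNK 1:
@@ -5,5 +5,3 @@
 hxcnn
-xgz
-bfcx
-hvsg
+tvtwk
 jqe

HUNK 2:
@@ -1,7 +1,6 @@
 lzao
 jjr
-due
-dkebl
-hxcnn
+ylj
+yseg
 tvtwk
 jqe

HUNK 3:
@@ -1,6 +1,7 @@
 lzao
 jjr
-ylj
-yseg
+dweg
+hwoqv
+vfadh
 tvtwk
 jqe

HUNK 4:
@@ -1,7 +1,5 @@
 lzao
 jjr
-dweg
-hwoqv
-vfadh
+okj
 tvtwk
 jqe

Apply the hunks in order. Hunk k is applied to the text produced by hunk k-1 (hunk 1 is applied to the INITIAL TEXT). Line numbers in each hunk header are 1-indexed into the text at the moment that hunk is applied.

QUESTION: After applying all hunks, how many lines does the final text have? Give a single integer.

Hunk 1: at line 5 remove [xgz,bfcx,hvsg] add [tvtwk] -> 7 lines: lzao jjr due dkebl hxcnn tvtwk jqe
Hunk 2: at line 1 remove [due,dkebl,hxcnn] add [ylj,yseg] -> 6 lines: lzao jjr ylj yseg tvtwk jqe
Hunk 3: at line 1 remove [ylj,yseg] add [dweg,hwoqv,vfadh] -> 7 lines: lzao jjr dweg hwoqv vfadh tvtwk jqe
Hunk 4: at line 1 remove [dweg,hwoqv,vfadh] add [okj] -> 5 lines: lzao jjr okj tvtwk jqe
Final line count: 5

Answer: 5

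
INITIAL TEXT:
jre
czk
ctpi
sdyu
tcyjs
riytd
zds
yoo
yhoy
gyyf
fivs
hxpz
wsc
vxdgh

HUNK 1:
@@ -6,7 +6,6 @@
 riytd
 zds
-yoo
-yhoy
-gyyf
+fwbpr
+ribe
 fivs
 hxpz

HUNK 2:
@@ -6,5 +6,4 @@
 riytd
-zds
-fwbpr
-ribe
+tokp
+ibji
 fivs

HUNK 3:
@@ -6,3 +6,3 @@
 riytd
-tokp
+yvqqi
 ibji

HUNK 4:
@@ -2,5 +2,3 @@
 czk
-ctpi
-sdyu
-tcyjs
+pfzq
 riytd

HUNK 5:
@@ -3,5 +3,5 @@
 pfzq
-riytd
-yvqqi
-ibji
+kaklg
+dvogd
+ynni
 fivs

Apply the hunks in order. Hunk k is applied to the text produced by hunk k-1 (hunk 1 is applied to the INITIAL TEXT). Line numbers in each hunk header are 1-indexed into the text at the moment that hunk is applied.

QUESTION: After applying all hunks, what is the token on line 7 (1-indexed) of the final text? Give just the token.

Answer: fivs

Derivation:
Hunk 1: at line 6 remove [yoo,yhoy,gyyf] add [fwbpr,ribe] -> 13 lines: jre czk ctpi sdyu tcyjs riytd zds fwbpr ribe fivs hxpz wsc vxdgh
Hunk 2: at line 6 remove [zds,fwbpr,ribe] add [tokp,ibji] -> 12 lines: jre czk ctpi sdyu tcyjs riytd tokp ibji fivs hxpz wsc vxdgh
Hunk 3: at line 6 remove [tokp] add [yvqqi] -> 12 lines: jre czk ctpi sdyu tcyjs riytd yvqqi ibji fivs hxpz wsc vxdgh
Hunk 4: at line 2 remove [ctpi,sdyu,tcyjs] add [pfzq] -> 10 lines: jre czk pfzq riytd yvqqi ibji fivs hxpz wsc vxdgh
Hunk 5: at line 3 remove [riytd,yvqqi,ibji] add [kaklg,dvogd,ynni] -> 10 lines: jre czk pfzq kaklg dvogd ynni fivs hxpz wsc vxdgh
Final line 7: fivs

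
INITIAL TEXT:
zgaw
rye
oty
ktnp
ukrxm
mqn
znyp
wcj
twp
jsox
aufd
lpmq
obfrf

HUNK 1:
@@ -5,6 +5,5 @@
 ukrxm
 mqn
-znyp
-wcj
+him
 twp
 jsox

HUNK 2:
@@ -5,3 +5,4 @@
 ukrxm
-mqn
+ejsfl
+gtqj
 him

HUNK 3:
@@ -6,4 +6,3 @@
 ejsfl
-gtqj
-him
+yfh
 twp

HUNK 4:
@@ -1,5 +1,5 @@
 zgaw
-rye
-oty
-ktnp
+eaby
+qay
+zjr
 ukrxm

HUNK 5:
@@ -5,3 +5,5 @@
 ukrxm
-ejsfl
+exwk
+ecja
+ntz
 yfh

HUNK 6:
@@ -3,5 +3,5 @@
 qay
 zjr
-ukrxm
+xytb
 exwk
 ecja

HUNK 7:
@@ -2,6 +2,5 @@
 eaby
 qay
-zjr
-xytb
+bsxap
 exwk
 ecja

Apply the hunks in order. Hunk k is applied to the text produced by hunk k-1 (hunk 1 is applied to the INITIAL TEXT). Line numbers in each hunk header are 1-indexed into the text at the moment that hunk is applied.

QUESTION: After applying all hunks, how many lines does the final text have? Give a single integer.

Answer: 13

Derivation:
Hunk 1: at line 5 remove [znyp,wcj] add [him] -> 12 lines: zgaw rye oty ktnp ukrxm mqn him twp jsox aufd lpmq obfrf
Hunk 2: at line 5 remove [mqn] add [ejsfl,gtqj] -> 13 lines: zgaw rye oty ktnp ukrxm ejsfl gtqj him twp jsox aufd lpmq obfrf
Hunk 3: at line 6 remove [gtqj,him] add [yfh] -> 12 lines: zgaw rye oty ktnp ukrxm ejsfl yfh twp jsox aufd lpmq obfrf
Hunk 4: at line 1 remove [rye,oty,ktnp] add [eaby,qay,zjr] -> 12 lines: zgaw eaby qay zjr ukrxm ejsfl yfh twp jsox aufd lpmq obfrf
Hunk 5: at line 5 remove [ejsfl] add [exwk,ecja,ntz] -> 14 lines: zgaw eaby qay zjr ukrxm exwk ecja ntz yfh twp jsox aufd lpmq obfrf
Hunk 6: at line 3 remove [ukrxm] add [xytb] -> 14 lines: zgaw eaby qay zjr xytb exwk ecja ntz yfh twp jsox aufd lpmq obfrf
Hunk 7: at line 2 remove [zjr,xytb] add [bsxap] -> 13 lines: zgaw eaby qay bsxap exwk ecja ntz yfh twp jsox aufd lpmq obfrf
Final line count: 13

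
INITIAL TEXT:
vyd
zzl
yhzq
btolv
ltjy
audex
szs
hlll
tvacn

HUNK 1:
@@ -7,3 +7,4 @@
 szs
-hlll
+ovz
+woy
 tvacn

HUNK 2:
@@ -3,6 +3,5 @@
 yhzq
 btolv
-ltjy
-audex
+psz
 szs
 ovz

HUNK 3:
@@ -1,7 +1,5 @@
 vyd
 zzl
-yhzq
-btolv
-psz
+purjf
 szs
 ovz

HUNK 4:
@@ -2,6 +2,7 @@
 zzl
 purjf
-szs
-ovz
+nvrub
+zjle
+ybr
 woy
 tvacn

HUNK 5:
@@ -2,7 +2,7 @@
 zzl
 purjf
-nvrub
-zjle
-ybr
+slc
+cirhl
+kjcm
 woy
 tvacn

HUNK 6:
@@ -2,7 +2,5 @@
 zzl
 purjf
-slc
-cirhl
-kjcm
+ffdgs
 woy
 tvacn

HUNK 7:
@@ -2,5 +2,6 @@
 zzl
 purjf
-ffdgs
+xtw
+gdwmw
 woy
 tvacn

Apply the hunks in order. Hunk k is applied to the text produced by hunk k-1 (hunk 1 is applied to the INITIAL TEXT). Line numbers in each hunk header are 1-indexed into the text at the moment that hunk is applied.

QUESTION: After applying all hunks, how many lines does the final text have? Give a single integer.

Hunk 1: at line 7 remove [hlll] add [ovz,woy] -> 10 lines: vyd zzl yhzq btolv ltjy audex szs ovz woy tvacn
Hunk 2: at line 3 remove [ltjy,audex] add [psz] -> 9 lines: vyd zzl yhzq btolv psz szs ovz woy tvacn
Hunk 3: at line 1 remove [yhzq,btolv,psz] add [purjf] -> 7 lines: vyd zzl purjf szs ovz woy tvacn
Hunk 4: at line 2 remove [szs,ovz] add [nvrub,zjle,ybr] -> 8 lines: vyd zzl purjf nvrub zjle ybr woy tvacn
Hunk 5: at line 2 remove [nvrub,zjle,ybr] add [slc,cirhl,kjcm] -> 8 lines: vyd zzl purjf slc cirhl kjcm woy tvacn
Hunk 6: at line 2 remove [slc,cirhl,kjcm] add [ffdgs] -> 6 lines: vyd zzl purjf ffdgs woy tvacn
Hunk 7: at line 2 remove [ffdgs] add [xtw,gdwmw] -> 7 lines: vyd zzl purjf xtw gdwmw woy tvacn
Final line count: 7

Answer: 7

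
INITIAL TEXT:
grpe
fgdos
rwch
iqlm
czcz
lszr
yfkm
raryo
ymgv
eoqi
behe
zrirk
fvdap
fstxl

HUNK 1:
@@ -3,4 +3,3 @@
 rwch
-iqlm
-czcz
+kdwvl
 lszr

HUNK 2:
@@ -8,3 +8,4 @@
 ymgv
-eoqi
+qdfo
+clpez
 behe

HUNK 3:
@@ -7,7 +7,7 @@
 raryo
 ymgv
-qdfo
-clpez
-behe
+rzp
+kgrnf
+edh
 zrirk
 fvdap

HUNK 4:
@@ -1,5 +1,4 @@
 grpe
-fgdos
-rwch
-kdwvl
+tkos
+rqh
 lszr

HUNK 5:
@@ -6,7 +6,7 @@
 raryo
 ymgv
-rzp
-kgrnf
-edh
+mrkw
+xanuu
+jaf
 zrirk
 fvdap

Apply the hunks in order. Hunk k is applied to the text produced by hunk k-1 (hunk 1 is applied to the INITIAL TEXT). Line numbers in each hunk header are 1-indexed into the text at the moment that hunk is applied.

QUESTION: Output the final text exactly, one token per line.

Hunk 1: at line 3 remove [iqlm,czcz] add [kdwvl] -> 13 lines: grpe fgdos rwch kdwvl lszr yfkm raryo ymgv eoqi behe zrirk fvdap fstxl
Hunk 2: at line 8 remove [eoqi] add [qdfo,clpez] -> 14 lines: grpe fgdos rwch kdwvl lszr yfkm raryo ymgv qdfo clpez behe zrirk fvdap fstxl
Hunk 3: at line 7 remove [qdfo,clpez,behe] add [rzp,kgrnf,edh] -> 14 lines: grpe fgdos rwch kdwvl lszr yfkm raryo ymgv rzp kgrnf edh zrirk fvdap fstxl
Hunk 4: at line 1 remove [fgdos,rwch,kdwvl] add [tkos,rqh] -> 13 lines: grpe tkos rqh lszr yfkm raryo ymgv rzp kgrnf edh zrirk fvdap fstxl
Hunk 5: at line 6 remove [rzp,kgrnf,edh] add [mrkw,xanuu,jaf] -> 13 lines: grpe tkos rqh lszr yfkm raryo ymgv mrkw xanuu jaf zrirk fvdap fstxl

Answer: grpe
tkos
rqh
lszr
yfkm
raryo
ymgv
mrkw
xanuu
jaf
zrirk
fvdap
fstxl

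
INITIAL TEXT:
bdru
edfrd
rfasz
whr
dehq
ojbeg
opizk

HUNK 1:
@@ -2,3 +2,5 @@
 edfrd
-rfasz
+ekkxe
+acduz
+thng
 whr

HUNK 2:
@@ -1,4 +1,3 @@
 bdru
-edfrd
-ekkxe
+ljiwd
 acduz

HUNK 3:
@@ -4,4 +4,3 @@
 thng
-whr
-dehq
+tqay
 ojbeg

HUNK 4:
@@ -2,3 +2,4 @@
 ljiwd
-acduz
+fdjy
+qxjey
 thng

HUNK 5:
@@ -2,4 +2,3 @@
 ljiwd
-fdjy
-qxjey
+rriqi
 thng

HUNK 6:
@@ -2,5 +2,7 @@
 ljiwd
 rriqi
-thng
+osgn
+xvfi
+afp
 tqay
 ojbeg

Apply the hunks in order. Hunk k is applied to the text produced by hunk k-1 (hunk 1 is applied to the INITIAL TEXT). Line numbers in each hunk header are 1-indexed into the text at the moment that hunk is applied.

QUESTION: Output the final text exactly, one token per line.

Hunk 1: at line 2 remove [rfasz] add [ekkxe,acduz,thng] -> 9 lines: bdru edfrd ekkxe acduz thng whr dehq ojbeg opizk
Hunk 2: at line 1 remove [edfrd,ekkxe] add [ljiwd] -> 8 lines: bdru ljiwd acduz thng whr dehq ojbeg opizk
Hunk 3: at line 4 remove [whr,dehq] add [tqay] -> 7 lines: bdru ljiwd acduz thng tqay ojbeg opizk
Hunk 4: at line 2 remove [acduz] add [fdjy,qxjey] -> 8 lines: bdru ljiwd fdjy qxjey thng tqay ojbeg opizk
Hunk 5: at line 2 remove [fdjy,qxjey] add [rriqi] -> 7 lines: bdru ljiwd rriqi thng tqay ojbeg opizk
Hunk 6: at line 2 remove [thng] add [osgn,xvfi,afp] -> 9 lines: bdru ljiwd rriqi osgn xvfi afp tqay ojbeg opizk

Answer: bdru
ljiwd
rriqi
osgn
xvfi
afp
tqay
ojbeg
opizk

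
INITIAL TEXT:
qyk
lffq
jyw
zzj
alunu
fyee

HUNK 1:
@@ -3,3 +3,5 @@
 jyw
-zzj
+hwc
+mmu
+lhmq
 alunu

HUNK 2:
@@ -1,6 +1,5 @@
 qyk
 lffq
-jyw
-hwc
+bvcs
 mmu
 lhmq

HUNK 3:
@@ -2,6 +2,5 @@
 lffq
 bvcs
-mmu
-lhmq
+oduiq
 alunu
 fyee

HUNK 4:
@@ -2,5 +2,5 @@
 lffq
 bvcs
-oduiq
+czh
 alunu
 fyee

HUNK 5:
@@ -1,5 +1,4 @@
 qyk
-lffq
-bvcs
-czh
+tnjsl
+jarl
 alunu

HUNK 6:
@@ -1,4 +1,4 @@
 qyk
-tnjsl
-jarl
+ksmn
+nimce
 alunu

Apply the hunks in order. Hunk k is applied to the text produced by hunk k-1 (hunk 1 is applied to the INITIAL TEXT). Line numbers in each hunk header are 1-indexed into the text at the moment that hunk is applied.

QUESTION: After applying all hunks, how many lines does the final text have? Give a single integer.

Hunk 1: at line 3 remove [zzj] add [hwc,mmu,lhmq] -> 8 lines: qyk lffq jyw hwc mmu lhmq alunu fyee
Hunk 2: at line 1 remove [jyw,hwc] add [bvcs] -> 7 lines: qyk lffq bvcs mmu lhmq alunu fyee
Hunk 3: at line 2 remove [mmu,lhmq] add [oduiq] -> 6 lines: qyk lffq bvcs oduiq alunu fyee
Hunk 4: at line 2 remove [oduiq] add [czh] -> 6 lines: qyk lffq bvcs czh alunu fyee
Hunk 5: at line 1 remove [lffq,bvcs,czh] add [tnjsl,jarl] -> 5 lines: qyk tnjsl jarl alunu fyee
Hunk 6: at line 1 remove [tnjsl,jarl] add [ksmn,nimce] -> 5 lines: qyk ksmn nimce alunu fyee
Final line count: 5

Answer: 5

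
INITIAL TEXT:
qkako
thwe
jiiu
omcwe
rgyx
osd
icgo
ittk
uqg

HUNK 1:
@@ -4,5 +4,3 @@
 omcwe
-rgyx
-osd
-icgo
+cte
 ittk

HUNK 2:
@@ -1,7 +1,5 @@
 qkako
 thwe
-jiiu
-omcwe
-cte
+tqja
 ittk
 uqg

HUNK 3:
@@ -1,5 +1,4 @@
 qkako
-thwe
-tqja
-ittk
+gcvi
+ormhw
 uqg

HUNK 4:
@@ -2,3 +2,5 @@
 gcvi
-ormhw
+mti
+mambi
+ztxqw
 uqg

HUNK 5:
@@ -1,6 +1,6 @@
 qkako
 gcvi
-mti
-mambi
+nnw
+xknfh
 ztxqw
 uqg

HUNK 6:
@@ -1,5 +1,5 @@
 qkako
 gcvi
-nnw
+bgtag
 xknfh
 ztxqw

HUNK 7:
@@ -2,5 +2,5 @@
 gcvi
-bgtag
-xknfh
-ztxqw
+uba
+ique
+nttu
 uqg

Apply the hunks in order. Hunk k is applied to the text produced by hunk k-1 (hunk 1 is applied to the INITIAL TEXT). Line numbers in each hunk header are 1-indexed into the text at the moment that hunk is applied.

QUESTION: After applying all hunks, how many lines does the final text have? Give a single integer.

Hunk 1: at line 4 remove [rgyx,osd,icgo] add [cte] -> 7 lines: qkako thwe jiiu omcwe cte ittk uqg
Hunk 2: at line 1 remove [jiiu,omcwe,cte] add [tqja] -> 5 lines: qkako thwe tqja ittk uqg
Hunk 3: at line 1 remove [thwe,tqja,ittk] add [gcvi,ormhw] -> 4 lines: qkako gcvi ormhw uqg
Hunk 4: at line 2 remove [ormhw] add [mti,mambi,ztxqw] -> 6 lines: qkako gcvi mti mambi ztxqw uqg
Hunk 5: at line 1 remove [mti,mambi] add [nnw,xknfh] -> 6 lines: qkako gcvi nnw xknfh ztxqw uqg
Hunk 6: at line 1 remove [nnw] add [bgtag] -> 6 lines: qkako gcvi bgtag xknfh ztxqw uqg
Hunk 7: at line 2 remove [bgtag,xknfh,ztxqw] add [uba,ique,nttu] -> 6 lines: qkako gcvi uba ique nttu uqg
Final line count: 6

Answer: 6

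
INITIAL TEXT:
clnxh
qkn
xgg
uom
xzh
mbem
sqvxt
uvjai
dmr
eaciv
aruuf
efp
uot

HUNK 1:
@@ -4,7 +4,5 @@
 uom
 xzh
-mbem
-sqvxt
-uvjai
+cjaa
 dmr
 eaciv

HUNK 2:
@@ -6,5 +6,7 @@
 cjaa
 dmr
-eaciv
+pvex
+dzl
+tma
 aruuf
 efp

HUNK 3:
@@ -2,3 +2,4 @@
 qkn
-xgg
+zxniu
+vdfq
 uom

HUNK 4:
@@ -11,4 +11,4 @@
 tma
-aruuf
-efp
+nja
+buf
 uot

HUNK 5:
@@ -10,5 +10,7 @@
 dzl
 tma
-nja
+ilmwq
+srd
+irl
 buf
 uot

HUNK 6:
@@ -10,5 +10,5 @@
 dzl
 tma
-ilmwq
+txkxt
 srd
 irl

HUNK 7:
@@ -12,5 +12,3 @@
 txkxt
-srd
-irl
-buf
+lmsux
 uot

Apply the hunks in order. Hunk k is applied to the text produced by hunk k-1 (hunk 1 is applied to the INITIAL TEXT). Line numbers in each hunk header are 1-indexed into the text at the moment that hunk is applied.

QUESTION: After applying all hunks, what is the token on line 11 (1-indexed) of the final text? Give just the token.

Hunk 1: at line 4 remove [mbem,sqvxt,uvjai] add [cjaa] -> 11 lines: clnxh qkn xgg uom xzh cjaa dmr eaciv aruuf efp uot
Hunk 2: at line 6 remove [eaciv] add [pvex,dzl,tma] -> 13 lines: clnxh qkn xgg uom xzh cjaa dmr pvex dzl tma aruuf efp uot
Hunk 3: at line 2 remove [xgg] add [zxniu,vdfq] -> 14 lines: clnxh qkn zxniu vdfq uom xzh cjaa dmr pvex dzl tma aruuf efp uot
Hunk 4: at line 11 remove [aruuf,efp] add [nja,buf] -> 14 lines: clnxh qkn zxniu vdfq uom xzh cjaa dmr pvex dzl tma nja buf uot
Hunk 5: at line 10 remove [nja] add [ilmwq,srd,irl] -> 16 lines: clnxh qkn zxniu vdfq uom xzh cjaa dmr pvex dzl tma ilmwq srd irl buf uot
Hunk 6: at line 10 remove [ilmwq] add [txkxt] -> 16 lines: clnxh qkn zxniu vdfq uom xzh cjaa dmr pvex dzl tma txkxt srd irl buf uot
Hunk 7: at line 12 remove [srd,irl,buf] add [lmsux] -> 14 lines: clnxh qkn zxniu vdfq uom xzh cjaa dmr pvex dzl tma txkxt lmsux uot
Final line 11: tma

Answer: tma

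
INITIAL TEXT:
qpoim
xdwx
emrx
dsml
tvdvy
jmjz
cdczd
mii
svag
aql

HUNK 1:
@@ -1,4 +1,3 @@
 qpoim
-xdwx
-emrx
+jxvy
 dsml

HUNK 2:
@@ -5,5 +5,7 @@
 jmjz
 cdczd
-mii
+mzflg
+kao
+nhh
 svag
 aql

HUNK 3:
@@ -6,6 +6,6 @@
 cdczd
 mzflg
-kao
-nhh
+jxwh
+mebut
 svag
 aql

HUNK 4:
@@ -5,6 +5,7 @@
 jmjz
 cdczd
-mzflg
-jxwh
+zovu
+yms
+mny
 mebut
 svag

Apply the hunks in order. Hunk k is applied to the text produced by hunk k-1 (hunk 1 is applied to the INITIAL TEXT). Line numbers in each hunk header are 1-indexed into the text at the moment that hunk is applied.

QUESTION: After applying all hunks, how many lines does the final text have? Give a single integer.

Hunk 1: at line 1 remove [xdwx,emrx] add [jxvy] -> 9 lines: qpoim jxvy dsml tvdvy jmjz cdczd mii svag aql
Hunk 2: at line 5 remove [mii] add [mzflg,kao,nhh] -> 11 lines: qpoim jxvy dsml tvdvy jmjz cdczd mzflg kao nhh svag aql
Hunk 3: at line 6 remove [kao,nhh] add [jxwh,mebut] -> 11 lines: qpoim jxvy dsml tvdvy jmjz cdczd mzflg jxwh mebut svag aql
Hunk 4: at line 5 remove [mzflg,jxwh] add [zovu,yms,mny] -> 12 lines: qpoim jxvy dsml tvdvy jmjz cdczd zovu yms mny mebut svag aql
Final line count: 12

Answer: 12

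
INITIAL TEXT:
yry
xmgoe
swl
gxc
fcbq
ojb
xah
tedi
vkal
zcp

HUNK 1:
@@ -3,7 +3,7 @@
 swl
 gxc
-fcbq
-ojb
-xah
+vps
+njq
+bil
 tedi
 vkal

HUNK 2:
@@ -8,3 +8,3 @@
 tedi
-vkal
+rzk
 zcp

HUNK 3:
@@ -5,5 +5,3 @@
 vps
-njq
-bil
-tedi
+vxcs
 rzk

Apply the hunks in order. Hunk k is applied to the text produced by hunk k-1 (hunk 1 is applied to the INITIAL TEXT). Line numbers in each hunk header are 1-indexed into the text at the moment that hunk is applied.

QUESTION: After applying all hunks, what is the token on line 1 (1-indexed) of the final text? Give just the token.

Answer: yry

Derivation:
Hunk 1: at line 3 remove [fcbq,ojb,xah] add [vps,njq,bil] -> 10 lines: yry xmgoe swl gxc vps njq bil tedi vkal zcp
Hunk 2: at line 8 remove [vkal] add [rzk] -> 10 lines: yry xmgoe swl gxc vps njq bil tedi rzk zcp
Hunk 3: at line 5 remove [njq,bil,tedi] add [vxcs] -> 8 lines: yry xmgoe swl gxc vps vxcs rzk zcp
Final line 1: yry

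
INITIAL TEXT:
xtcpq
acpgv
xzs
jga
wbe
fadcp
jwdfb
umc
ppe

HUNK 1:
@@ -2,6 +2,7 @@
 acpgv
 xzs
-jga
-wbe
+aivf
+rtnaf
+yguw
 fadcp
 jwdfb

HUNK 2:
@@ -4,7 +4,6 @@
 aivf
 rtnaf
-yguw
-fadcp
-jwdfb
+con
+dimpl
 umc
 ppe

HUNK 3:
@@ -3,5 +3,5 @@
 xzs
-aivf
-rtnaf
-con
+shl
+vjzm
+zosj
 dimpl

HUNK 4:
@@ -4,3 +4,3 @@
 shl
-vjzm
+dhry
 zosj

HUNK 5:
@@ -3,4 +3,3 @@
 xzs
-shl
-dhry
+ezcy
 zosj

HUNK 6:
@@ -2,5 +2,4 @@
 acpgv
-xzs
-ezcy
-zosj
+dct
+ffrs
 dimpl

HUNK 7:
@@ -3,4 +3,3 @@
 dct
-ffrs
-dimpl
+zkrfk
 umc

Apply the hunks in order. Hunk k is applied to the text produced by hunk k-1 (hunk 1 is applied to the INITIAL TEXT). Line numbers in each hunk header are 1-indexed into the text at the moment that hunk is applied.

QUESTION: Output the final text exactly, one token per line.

Hunk 1: at line 2 remove [jga,wbe] add [aivf,rtnaf,yguw] -> 10 lines: xtcpq acpgv xzs aivf rtnaf yguw fadcp jwdfb umc ppe
Hunk 2: at line 4 remove [yguw,fadcp,jwdfb] add [con,dimpl] -> 9 lines: xtcpq acpgv xzs aivf rtnaf con dimpl umc ppe
Hunk 3: at line 3 remove [aivf,rtnaf,con] add [shl,vjzm,zosj] -> 9 lines: xtcpq acpgv xzs shl vjzm zosj dimpl umc ppe
Hunk 4: at line 4 remove [vjzm] add [dhry] -> 9 lines: xtcpq acpgv xzs shl dhry zosj dimpl umc ppe
Hunk 5: at line 3 remove [shl,dhry] add [ezcy] -> 8 lines: xtcpq acpgv xzs ezcy zosj dimpl umc ppe
Hunk 6: at line 2 remove [xzs,ezcy,zosj] add [dct,ffrs] -> 7 lines: xtcpq acpgv dct ffrs dimpl umc ppe
Hunk 7: at line 3 remove [ffrs,dimpl] add [zkrfk] -> 6 lines: xtcpq acpgv dct zkrfk umc ppe

Answer: xtcpq
acpgv
dct
zkrfk
umc
ppe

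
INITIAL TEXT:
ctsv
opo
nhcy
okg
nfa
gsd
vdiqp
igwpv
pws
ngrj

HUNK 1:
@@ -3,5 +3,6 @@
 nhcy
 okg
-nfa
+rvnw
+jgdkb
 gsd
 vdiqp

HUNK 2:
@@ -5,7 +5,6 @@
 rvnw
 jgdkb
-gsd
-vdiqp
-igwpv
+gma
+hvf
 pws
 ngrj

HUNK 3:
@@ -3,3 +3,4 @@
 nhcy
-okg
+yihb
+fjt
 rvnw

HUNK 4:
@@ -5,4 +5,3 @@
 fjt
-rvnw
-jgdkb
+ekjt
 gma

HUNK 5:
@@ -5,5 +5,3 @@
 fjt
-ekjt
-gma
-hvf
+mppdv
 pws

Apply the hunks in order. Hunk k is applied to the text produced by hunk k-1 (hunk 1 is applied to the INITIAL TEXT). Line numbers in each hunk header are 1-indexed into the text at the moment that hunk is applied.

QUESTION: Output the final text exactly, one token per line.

Answer: ctsv
opo
nhcy
yihb
fjt
mppdv
pws
ngrj

Derivation:
Hunk 1: at line 3 remove [nfa] add [rvnw,jgdkb] -> 11 lines: ctsv opo nhcy okg rvnw jgdkb gsd vdiqp igwpv pws ngrj
Hunk 2: at line 5 remove [gsd,vdiqp,igwpv] add [gma,hvf] -> 10 lines: ctsv opo nhcy okg rvnw jgdkb gma hvf pws ngrj
Hunk 3: at line 3 remove [okg] add [yihb,fjt] -> 11 lines: ctsv opo nhcy yihb fjt rvnw jgdkb gma hvf pws ngrj
Hunk 4: at line 5 remove [rvnw,jgdkb] add [ekjt] -> 10 lines: ctsv opo nhcy yihb fjt ekjt gma hvf pws ngrj
Hunk 5: at line 5 remove [ekjt,gma,hvf] add [mppdv] -> 8 lines: ctsv opo nhcy yihb fjt mppdv pws ngrj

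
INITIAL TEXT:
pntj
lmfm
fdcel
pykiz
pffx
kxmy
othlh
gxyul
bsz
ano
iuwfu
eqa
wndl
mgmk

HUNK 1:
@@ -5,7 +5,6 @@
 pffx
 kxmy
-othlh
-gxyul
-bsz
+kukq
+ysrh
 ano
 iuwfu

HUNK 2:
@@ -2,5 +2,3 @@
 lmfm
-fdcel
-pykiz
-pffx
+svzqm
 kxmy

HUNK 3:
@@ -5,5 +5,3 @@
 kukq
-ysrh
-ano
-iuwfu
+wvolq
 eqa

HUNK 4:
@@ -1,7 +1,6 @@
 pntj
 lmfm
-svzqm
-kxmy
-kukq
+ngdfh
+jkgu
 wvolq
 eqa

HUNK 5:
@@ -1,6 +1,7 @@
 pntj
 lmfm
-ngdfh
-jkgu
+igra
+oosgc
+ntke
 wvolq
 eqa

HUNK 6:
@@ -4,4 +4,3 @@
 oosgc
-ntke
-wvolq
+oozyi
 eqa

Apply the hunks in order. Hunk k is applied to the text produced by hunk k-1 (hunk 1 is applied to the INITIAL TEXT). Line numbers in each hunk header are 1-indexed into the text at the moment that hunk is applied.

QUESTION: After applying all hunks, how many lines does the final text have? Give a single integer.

Hunk 1: at line 5 remove [othlh,gxyul,bsz] add [kukq,ysrh] -> 13 lines: pntj lmfm fdcel pykiz pffx kxmy kukq ysrh ano iuwfu eqa wndl mgmk
Hunk 2: at line 2 remove [fdcel,pykiz,pffx] add [svzqm] -> 11 lines: pntj lmfm svzqm kxmy kukq ysrh ano iuwfu eqa wndl mgmk
Hunk 3: at line 5 remove [ysrh,ano,iuwfu] add [wvolq] -> 9 lines: pntj lmfm svzqm kxmy kukq wvolq eqa wndl mgmk
Hunk 4: at line 1 remove [svzqm,kxmy,kukq] add [ngdfh,jkgu] -> 8 lines: pntj lmfm ngdfh jkgu wvolq eqa wndl mgmk
Hunk 5: at line 1 remove [ngdfh,jkgu] add [igra,oosgc,ntke] -> 9 lines: pntj lmfm igra oosgc ntke wvolq eqa wndl mgmk
Hunk 6: at line 4 remove [ntke,wvolq] add [oozyi] -> 8 lines: pntj lmfm igra oosgc oozyi eqa wndl mgmk
Final line count: 8

Answer: 8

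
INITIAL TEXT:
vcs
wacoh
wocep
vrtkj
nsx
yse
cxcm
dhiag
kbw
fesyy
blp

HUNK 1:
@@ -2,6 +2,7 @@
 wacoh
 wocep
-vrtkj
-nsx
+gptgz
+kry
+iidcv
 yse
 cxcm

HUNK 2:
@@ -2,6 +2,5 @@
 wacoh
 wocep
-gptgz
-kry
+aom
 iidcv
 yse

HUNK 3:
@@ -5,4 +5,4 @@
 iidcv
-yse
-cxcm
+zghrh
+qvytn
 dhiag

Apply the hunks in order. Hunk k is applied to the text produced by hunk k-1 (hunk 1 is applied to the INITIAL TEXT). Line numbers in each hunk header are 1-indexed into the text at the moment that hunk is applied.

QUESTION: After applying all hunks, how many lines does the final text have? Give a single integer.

Hunk 1: at line 2 remove [vrtkj,nsx] add [gptgz,kry,iidcv] -> 12 lines: vcs wacoh wocep gptgz kry iidcv yse cxcm dhiag kbw fesyy blp
Hunk 2: at line 2 remove [gptgz,kry] add [aom] -> 11 lines: vcs wacoh wocep aom iidcv yse cxcm dhiag kbw fesyy blp
Hunk 3: at line 5 remove [yse,cxcm] add [zghrh,qvytn] -> 11 lines: vcs wacoh wocep aom iidcv zghrh qvytn dhiag kbw fesyy blp
Final line count: 11

Answer: 11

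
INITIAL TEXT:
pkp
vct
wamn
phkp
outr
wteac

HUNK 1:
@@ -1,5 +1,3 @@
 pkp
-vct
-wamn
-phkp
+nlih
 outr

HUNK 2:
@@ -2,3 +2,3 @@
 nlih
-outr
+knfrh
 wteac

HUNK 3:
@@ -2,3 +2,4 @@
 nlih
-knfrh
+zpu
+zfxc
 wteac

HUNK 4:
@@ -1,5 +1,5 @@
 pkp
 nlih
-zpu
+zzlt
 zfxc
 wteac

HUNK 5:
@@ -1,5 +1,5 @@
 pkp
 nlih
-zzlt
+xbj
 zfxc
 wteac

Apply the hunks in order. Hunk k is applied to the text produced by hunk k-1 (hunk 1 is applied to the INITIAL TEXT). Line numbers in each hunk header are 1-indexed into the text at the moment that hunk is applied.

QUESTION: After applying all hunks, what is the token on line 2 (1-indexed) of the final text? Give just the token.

Answer: nlih

Derivation:
Hunk 1: at line 1 remove [vct,wamn,phkp] add [nlih] -> 4 lines: pkp nlih outr wteac
Hunk 2: at line 2 remove [outr] add [knfrh] -> 4 lines: pkp nlih knfrh wteac
Hunk 3: at line 2 remove [knfrh] add [zpu,zfxc] -> 5 lines: pkp nlih zpu zfxc wteac
Hunk 4: at line 1 remove [zpu] add [zzlt] -> 5 lines: pkp nlih zzlt zfxc wteac
Hunk 5: at line 1 remove [zzlt] add [xbj] -> 5 lines: pkp nlih xbj zfxc wteac
Final line 2: nlih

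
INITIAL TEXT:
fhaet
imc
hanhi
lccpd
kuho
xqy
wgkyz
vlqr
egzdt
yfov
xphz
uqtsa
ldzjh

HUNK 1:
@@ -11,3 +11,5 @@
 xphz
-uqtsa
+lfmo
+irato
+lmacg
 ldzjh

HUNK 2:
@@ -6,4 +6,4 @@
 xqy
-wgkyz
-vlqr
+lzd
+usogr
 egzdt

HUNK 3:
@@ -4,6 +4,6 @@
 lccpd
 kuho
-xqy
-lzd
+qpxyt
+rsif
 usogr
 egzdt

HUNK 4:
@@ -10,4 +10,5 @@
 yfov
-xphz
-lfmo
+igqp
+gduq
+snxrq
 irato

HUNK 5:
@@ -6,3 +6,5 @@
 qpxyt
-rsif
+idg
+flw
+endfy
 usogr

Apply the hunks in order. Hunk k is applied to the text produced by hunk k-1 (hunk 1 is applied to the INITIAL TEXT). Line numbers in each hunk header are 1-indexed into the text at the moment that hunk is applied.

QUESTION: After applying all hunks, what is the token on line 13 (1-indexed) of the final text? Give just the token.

Answer: igqp

Derivation:
Hunk 1: at line 11 remove [uqtsa] add [lfmo,irato,lmacg] -> 15 lines: fhaet imc hanhi lccpd kuho xqy wgkyz vlqr egzdt yfov xphz lfmo irato lmacg ldzjh
Hunk 2: at line 6 remove [wgkyz,vlqr] add [lzd,usogr] -> 15 lines: fhaet imc hanhi lccpd kuho xqy lzd usogr egzdt yfov xphz lfmo irato lmacg ldzjh
Hunk 3: at line 4 remove [xqy,lzd] add [qpxyt,rsif] -> 15 lines: fhaet imc hanhi lccpd kuho qpxyt rsif usogr egzdt yfov xphz lfmo irato lmacg ldzjh
Hunk 4: at line 10 remove [xphz,lfmo] add [igqp,gduq,snxrq] -> 16 lines: fhaet imc hanhi lccpd kuho qpxyt rsif usogr egzdt yfov igqp gduq snxrq irato lmacg ldzjh
Hunk 5: at line 6 remove [rsif] add [idg,flw,endfy] -> 18 lines: fhaet imc hanhi lccpd kuho qpxyt idg flw endfy usogr egzdt yfov igqp gduq snxrq irato lmacg ldzjh
Final line 13: igqp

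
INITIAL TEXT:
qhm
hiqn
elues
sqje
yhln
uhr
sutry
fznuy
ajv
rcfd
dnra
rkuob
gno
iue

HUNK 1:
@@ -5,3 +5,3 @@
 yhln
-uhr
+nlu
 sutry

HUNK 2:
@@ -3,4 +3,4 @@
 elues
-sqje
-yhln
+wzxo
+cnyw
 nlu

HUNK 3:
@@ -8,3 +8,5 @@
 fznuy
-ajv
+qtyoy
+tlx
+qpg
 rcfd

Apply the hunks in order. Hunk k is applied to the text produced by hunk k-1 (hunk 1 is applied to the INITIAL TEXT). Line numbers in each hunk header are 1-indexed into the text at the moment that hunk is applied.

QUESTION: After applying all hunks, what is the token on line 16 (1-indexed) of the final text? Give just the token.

Hunk 1: at line 5 remove [uhr] add [nlu] -> 14 lines: qhm hiqn elues sqje yhln nlu sutry fznuy ajv rcfd dnra rkuob gno iue
Hunk 2: at line 3 remove [sqje,yhln] add [wzxo,cnyw] -> 14 lines: qhm hiqn elues wzxo cnyw nlu sutry fznuy ajv rcfd dnra rkuob gno iue
Hunk 3: at line 8 remove [ajv] add [qtyoy,tlx,qpg] -> 16 lines: qhm hiqn elues wzxo cnyw nlu sutry fznuy qtyoy tlx qpg rcfd dnra rkuob gno iue
Final line 16: iue

Answer: iue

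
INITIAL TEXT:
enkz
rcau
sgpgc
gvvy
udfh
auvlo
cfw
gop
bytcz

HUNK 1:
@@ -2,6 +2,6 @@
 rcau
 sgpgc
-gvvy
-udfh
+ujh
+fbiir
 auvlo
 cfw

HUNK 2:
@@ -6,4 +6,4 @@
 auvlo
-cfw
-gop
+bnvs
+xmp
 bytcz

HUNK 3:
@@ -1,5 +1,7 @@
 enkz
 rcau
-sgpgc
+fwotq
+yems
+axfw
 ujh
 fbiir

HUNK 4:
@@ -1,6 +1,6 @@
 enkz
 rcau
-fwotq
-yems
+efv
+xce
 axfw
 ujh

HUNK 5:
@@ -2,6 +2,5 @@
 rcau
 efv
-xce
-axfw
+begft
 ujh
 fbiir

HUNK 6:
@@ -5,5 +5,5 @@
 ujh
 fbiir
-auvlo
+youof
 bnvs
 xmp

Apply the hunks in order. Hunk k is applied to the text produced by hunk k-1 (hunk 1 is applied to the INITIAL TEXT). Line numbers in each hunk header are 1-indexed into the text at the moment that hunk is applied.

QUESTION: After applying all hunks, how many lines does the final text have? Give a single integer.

Hunk 1: at line 2 remove [gvvy,udfh] add [ujh,fbiir] -> 9 lines: enkz rcau sgpgc ujh fbiir auvlo cfw gop bytcz
Hunk 2: at line 6 remove [cfw,gop] add [bnvs,xmp] -> 9 lines: enkz rcau sgpgc ujh fbiir auvlo bnvs xmp bytcz
Hunk 3: at line 1 remove [sgpgc] add [fwotq,yems,axfw] -> 11 lines: enkz rcau fwotq yems axfw ujh fbiir auvlo bnvs xmp bytcz
Hunk 4: at line 1 remove [fwotq,yems] add [efv,xce] -> 11 lines: enkz rcau efv xce axfw ujh fbiir auvlo bnvs xmp bytcz
Hunk 5: at line 2 remove [xce,axfw] add [begft] -> 10 lines: enkz rcau efv begft ujh fbiir auvlo bnvs xmp bytcz
Hunk 6: at line 5 remove [auvlo] add [youof] -> 10 lines: enkz rcau efv begft ujh fbiir youof bnvs xmp bytcz
Final line count: 10

Answer: 10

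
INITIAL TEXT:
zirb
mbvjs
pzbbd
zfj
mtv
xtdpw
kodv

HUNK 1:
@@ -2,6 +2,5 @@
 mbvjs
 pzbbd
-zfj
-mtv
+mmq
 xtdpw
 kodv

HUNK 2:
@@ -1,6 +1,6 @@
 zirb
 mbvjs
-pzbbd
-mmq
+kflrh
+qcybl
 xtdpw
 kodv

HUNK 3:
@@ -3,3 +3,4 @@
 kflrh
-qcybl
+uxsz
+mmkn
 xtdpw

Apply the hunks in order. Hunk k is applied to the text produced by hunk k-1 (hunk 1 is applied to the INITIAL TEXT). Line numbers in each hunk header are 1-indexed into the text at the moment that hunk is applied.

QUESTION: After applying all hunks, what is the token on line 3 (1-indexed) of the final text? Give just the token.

Answer: kflrh

Derivation:
Hunk 1: at line 2 remove [zfj,mtv] add [mmq] -> 6 lines: zirb mbvjs pzbbd mmq xtdpw kodv
Hunk 2: at line 1 remove [pzbbd,mmq] add [kflrh,qcybl] -> 6 lines: zirb mbvjs kflrh qcybl xtdpw kodv
Hunk 3: at line 3 remove [qcybl] add [uxsz,mmkn] -> 7 lines: zirb mbvjs kflrh uxsz mmkn xtdpw kodv
Final line 3: kflrh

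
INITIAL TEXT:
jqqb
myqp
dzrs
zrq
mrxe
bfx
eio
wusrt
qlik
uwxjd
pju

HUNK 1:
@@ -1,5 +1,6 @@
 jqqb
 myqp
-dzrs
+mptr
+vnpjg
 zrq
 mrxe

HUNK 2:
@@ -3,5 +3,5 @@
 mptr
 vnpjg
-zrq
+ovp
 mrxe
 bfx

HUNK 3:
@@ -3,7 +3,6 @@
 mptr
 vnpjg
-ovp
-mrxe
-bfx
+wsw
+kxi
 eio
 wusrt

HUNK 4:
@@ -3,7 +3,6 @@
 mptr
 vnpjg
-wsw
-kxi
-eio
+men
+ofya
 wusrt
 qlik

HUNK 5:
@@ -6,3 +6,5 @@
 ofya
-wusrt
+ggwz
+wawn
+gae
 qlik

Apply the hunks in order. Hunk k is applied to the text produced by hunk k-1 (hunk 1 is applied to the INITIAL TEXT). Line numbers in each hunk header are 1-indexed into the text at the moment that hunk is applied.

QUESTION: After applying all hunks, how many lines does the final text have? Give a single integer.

Answer: 12

Derivation:
Hunk 1: at line 1 remove [dzrs] add [mptr,vnpjg] -> 12 lines: jqqb myqp mptr vnpjg zrq mrxe bfx eio wusrt qlik uwxjd pju
Hunk 2: at line 3 remove [zrq] add [ovp] -> 12 lines: jqqb myqp mptr vnpjg ovp mrxe bfx eio wusrt qlik uwxjd pju
Hunk 3: at line 3 remove [ovp,mrxe,bfx] add [wsw,kxi] -> 11 lines: jqqb myqp mptr vnpjg wsw kxi eio wusrt qlik uwxjd pju
Hunk 4: at line 3 remove [wsw,kxi,eio] add [men,ofya] -> 10 lines: jqqb myqp mptr vnpjg men ofya wusrt qlik uwxjd pju
Hunk 5: at line 6 remove [wusrt] add [ggwz,wawn,gae] -> 12 lines: jqqb myqp mptr vnpjg men ofya ggwz wawn gae qlik uwxjd pju
Final line count: 12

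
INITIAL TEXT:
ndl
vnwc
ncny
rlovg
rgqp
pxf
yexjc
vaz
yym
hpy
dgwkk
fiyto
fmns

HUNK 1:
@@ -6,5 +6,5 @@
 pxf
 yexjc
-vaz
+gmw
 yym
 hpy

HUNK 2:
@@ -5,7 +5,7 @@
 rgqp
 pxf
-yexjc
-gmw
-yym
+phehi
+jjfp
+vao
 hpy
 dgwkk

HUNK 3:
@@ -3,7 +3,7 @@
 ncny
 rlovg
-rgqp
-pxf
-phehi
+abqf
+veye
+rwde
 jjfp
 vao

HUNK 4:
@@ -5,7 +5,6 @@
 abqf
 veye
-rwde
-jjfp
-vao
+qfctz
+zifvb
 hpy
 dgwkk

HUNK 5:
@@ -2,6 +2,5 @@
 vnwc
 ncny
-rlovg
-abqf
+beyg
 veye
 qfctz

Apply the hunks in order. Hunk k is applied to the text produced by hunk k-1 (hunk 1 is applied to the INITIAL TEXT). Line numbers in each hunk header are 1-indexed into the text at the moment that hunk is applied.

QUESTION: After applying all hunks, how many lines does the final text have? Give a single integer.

Answer: 11

Derivation:
Hunk 1: at line 6 remove [vaz] add [gmw] -> 13 lines: ndl vnwc ncny rlovg rgqp pxf yexjc gmw yym hpy dgwkk fiyto fmns
Hunk 2: at line 5 remove [yexjc,gmw,yym] add [phehi,jjfp,vao] -> 13 lines: ndl vnwc ncny rlovg rgqp pxf phehi jjfp vao hpy dgwkk fiyto fmns
Hunk 3: at line 3 remove [rgqp,pxf,phehi] add [abqf,veye,rwde] -> 13 lines: ndl vnwc ncny rlovg abqf veye rwde jjfp vao hpy dgwkk fiyto fmns
Hunk 4: at line 5 remove [rwde,jjfp,vao] add [qfctz,zifvb] -> 12 lines: ndl vnwc ncny rlovg abqf veye qfctz zifvb hpy dgwkk fiyto fmns
Hunk 5: at line 2 remove [rlovg,abqf] add [beyg] -> 11 lines: ndl vnwc ncny beyg veye qfctz zifvb hpy dgwkk fiyto fmns
Final line count: 11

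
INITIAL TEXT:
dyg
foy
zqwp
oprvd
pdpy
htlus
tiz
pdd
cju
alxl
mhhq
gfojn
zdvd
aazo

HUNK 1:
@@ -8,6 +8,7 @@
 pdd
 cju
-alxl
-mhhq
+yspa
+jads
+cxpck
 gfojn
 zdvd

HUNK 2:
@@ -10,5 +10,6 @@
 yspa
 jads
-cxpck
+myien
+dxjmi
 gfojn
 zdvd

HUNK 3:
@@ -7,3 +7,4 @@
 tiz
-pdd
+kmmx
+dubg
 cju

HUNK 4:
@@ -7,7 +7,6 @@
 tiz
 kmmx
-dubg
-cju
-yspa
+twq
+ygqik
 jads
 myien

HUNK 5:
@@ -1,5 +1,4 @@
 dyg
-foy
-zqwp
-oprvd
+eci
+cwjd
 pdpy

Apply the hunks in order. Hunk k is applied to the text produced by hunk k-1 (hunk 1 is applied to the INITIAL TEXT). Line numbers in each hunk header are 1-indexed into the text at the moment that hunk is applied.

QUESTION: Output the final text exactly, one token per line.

Answer: dyg
eci
cwjd
pdpy
htlus
tiz
kmmx
twq
ygqik
jads
myien
dxjmi
gfojn
zdvd
aazo

Derivation:
Hunk 1: at line 8 remove [alxl,mhhq] add [yspa,jads,cxpck] -> 15 lines: dyg foy zqwp oprvd pdpy htlus tiz pdd cju yspa jads cxpck gfojn zdvd aazo
Hunk 2: at line 10 remove [cxpck] add [myien,dxjmi] -> 16 lines: dyg foy zqwp oprvd pdpy htlus tiz pdd cju yspa jads myien dxjmi gfojn zdvd aazo
Hunk 3: at line 7 remove [pdd] add [kmmx,dubg] -> 17 lines: dyg foy zqwp oprvd pdpy htlus tiz kmmx dubg cju yspa jads myien dxjmi gfojn zdvd aazo
Hunk 4: at line 7 remove [dubg,cju,yspa] add [twq,ygqik] -> 16 lines: dyg foy zqwp oprvd pdpy htlus tiz kmmx twq ygqik jads myien dxjmi gfojn zdvd aazo
Hunk 5: at line 1 remove [foy,zqwp,oprvd] add [eci,cwjd] -> 15 lines: dyg eci cwjd pdpy htlus tiz kmmx twq ygqik jads myien dxjmi gfojn zdvd aazo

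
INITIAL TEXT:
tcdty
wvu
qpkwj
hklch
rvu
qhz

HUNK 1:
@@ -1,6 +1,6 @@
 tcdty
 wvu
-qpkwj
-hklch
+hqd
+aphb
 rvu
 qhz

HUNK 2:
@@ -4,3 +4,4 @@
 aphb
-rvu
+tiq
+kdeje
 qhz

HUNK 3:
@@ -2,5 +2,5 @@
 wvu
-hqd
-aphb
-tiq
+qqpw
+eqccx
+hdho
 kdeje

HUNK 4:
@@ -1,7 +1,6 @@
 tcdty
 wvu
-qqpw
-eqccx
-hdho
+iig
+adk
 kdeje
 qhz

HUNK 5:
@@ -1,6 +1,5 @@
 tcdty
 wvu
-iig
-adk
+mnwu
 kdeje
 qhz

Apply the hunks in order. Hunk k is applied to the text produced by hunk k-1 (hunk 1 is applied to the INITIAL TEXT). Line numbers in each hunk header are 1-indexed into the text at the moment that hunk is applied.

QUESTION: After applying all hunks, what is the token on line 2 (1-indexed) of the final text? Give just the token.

Answer: wvu

Derivation:
Hunk 1: at line 1 remove [qpkwj,hklch] add [hqd,aphb] -> 6 lines: tcdty wvu hqd aphb rvu qhz
Hunk 2: at line 4 remove [rvu] add [tiq,kdeje] -> 7 lines: tcdty wvu hqd aphb tiq kdeje qhz
Hunk 3: at line 2 remove [hqd,aphb,tiq] add [qqpw,eqccx,hdho] -> 7 lines: tcdty wvu qqpw eqccx hdho kdeje qhz
Hunk 4: at line 1 remove [qqpw,eqccx,hdho] add [iig,adk] -> 6 lines: tcdty wvu iig adk kdeje qhz
Hunk 5: at line 1 remove [iig,adk] add [mnwu] -> 5 lines: tcdty wvu mnwu kdeje qhz
Final line 2: wvu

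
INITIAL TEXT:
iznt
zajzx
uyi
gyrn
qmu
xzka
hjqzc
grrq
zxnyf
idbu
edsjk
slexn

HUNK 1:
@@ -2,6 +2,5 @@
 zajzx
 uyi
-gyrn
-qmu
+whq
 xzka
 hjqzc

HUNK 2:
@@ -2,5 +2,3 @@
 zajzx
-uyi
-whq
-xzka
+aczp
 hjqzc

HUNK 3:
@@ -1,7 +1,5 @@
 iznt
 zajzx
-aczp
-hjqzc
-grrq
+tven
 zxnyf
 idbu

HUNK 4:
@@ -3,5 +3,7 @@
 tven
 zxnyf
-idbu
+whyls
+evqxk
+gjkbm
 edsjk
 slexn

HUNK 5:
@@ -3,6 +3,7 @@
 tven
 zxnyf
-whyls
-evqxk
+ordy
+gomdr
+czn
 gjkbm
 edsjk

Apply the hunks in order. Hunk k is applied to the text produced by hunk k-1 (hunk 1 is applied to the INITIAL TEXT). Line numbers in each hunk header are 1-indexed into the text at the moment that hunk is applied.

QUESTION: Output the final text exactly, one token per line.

Answer: iznt
zajzx
tven
zxnyf
ordy
gomdr
czn
gjkbm
edsjk
slexn

Derivation:
Hunk 1: at line 2 remove [gyrn,qmu] add [whq] -> 11 lines: iznt zajzx uyi whq xzka hjqzc grrq zxnyf idbu edsjk slexn
Hunk 2: at line 2 remove [uyi,whq,xzka] add [aczp] -> 9 lines: iznt zajzx aczp hjqzc grrq zxnyf idbu edsjk slexn
Hunk 3: at line 1 remove [aczp,hjqzc,grrq] add [tven] -> 7 lines: iznt zajzx tven zxnyf idbu edsjk slexn
Hunk 4: at line 3 remove [idbu] add [whyls,evqxk,gjkbm] -> 9 lines: iznt zajzx tven zxnyf whyls evqxk gjkbm edsjk slexn
Hunk 5: at line 3 remove [whyls,evqxk] add [ordy,gomdr,czn] -> 10 lines: iznt zajzx tven zxnyf ordy gomdr czn gjkbm edsjk slexn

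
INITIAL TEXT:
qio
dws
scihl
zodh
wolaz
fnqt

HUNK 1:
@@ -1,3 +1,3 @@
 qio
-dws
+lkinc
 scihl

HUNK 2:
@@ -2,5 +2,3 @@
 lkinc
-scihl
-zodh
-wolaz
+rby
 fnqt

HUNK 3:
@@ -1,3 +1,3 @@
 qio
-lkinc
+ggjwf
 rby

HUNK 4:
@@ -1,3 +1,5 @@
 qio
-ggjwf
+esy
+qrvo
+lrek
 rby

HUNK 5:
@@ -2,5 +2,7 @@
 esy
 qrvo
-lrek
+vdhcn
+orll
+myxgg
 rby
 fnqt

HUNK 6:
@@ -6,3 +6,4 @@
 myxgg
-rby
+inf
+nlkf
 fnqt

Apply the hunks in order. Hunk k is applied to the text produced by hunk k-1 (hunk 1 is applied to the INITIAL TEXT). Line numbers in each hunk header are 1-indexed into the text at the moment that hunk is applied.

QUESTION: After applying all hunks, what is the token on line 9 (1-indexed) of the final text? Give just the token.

Answer: fnqt

Derivation:
Hunk 1: at line 1 remove [dws] add [lkinc] -> 6 lines: qio lkinc scihl zodh wolaz fnqt
Hunk 2: at line 2 remove [scihl,zodh,wolaz] add [rby] -> 4 lines: qio lkinc rby fnqt
Hunk 3: at line 1 remove [lkinc] add [ggjwf] -> 4 lines: qio ggjwf rby fnqt
Hunk 4: at line 1 remove [ggjwf] add [esy,qrvo,lrek] -> 6 lines: qio esy qrvo lrek rby fnqt
Hunk 5: at line 2 remove [lrek] add [vdhcn,orll,myxgg] -> 8 lines: qio esy qrvo vdhcn orll myxgg rby fnqt
Hunk 6: at line 6 remove [rby] add [inf,nlkf] -> 9 lines: qio esy qrvo vdhcn orll myxgg inf nlkf fnqt
Final line 9: fnqt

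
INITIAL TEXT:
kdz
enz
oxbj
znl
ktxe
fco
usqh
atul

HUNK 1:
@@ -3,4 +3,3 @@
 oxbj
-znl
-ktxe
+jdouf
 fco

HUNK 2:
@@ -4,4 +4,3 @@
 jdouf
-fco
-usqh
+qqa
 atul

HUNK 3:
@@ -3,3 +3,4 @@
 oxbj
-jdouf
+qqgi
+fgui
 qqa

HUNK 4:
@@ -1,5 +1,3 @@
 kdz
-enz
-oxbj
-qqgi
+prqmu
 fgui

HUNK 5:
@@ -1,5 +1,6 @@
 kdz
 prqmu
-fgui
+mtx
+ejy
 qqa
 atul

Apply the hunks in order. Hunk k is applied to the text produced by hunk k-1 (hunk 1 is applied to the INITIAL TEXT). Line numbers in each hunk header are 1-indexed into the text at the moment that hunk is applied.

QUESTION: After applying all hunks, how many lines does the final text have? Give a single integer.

Hunk 1: at line 3 remove [znl,ktxe] add [jdouf] -> 7 lines: kdz enz oxbj jdouf fco usqh atul
Hunk 2: at line 4 remove [fco,usqh] add [qqa] -> 6 lines: kdz enz oxbj jdouf qqa atul
Hunk 3: at line 3 remove [jdouf] add [qqgi,fgui] -> 7 lines: kdz enz oxbj qqgi fgui qqa atul
Hunk 4: at line 1 remove [enz,oxbj,qqgi] add [prqmu] -> 5 lines: kdz prqmu fgui qqa atul
Hunk 5: at line 1 remove [fgui] add [mtx,ejy] -> 6 lines: kdz prqmu mtx ejy qqa atul
Final line count: 6

Answer: 6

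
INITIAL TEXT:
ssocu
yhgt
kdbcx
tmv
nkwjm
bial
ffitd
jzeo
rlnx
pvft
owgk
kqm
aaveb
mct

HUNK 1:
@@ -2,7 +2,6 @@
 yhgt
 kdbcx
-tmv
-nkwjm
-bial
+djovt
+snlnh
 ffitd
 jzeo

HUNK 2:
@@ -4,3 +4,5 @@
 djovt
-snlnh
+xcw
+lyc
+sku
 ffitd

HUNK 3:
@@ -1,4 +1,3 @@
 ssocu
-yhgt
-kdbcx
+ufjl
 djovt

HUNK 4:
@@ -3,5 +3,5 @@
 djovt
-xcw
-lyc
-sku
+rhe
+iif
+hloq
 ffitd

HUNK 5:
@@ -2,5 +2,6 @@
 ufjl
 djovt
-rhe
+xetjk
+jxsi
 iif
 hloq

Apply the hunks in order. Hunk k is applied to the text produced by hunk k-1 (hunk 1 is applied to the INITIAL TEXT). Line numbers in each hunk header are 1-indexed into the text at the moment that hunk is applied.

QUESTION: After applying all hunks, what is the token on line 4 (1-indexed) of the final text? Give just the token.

Hunk 1: at line 2 remove [tmv,nkwjm,bial] add [djovt,snlnh] -> 13 lines: ssocu yhgt kdbcx djovt snlnh ffitd jzeo rlnx pvft owgk kqm aaveb mct
Hunk 2: at line 4 remove [snlnh] add [xcw,lyc,sku] -> 15 lines: ssocu yhgt kdbcx djovt xcw lyc sku ffitd jzeo rlnx pvft owgk kqm aaveb mct
Hunk 3: at line 1 remove [yhgt,kdbcx] add [ufjl] -> 14 lines: ssocu ufjl djovt xcw lyc sku ffitd jzeo rlnx pvft owgk kqm aaveb mct
Hunk 4: at line 3 remove [xcw,lyc,sku] add [rhe,iif,hloq] -> 14 lines: ssocu ufjl djovt rhe iif hloq ffitd jzeo rlnx pvft owgk kqm aaveb mct
Hunk 5: at line 2 remove [rhe] add [xetjk,jxsi] -> 15 lines: ssocu ufjl djovt xetjk jxsi iif hloq ffitd jzeo rlnx pvft owgk kqm aaveb mct
Final line 4: xetjk

Answer: xetjk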